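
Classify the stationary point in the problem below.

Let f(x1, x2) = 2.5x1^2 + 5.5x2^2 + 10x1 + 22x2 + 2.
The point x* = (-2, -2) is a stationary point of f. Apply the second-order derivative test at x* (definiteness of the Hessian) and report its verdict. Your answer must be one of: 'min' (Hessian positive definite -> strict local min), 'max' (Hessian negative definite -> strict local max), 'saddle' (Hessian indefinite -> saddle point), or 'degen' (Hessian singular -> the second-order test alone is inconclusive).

Compute the Hessian H = grad^2 f:
  H = [[5, 0], [0, 11]]
Verify stationarity: grad f(x*) = H x* + g = (0, 0).
Eigenvalues of H: 5, 11.
Both eigenvalues > 0, so H is positive definite -> x* is a strict local min.

min


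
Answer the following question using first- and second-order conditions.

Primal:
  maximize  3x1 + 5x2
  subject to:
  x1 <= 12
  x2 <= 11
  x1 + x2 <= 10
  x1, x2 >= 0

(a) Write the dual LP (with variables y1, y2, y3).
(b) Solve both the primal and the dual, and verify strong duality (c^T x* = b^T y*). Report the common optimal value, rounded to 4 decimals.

The standard primal-dual pair for 'max c^T x s.t. A x <= b, x >= 0' is:
  Dual:  min b^T y  s.t.  A^T y >= c,  y >= 0.

So the dual LP is:
  minimize  12y1 + 11y2 + 10y3
  subject to:
    y1 + y3 >= 3
    y2 + y3 >= 5
    y1, y2, y3 >= 0

Solving the primal: x* = (0, 10).
  primal value c^T x* = 50.
Solving the dual: y* = (0, 0, 5).
  dual value b^T y* = 50.
Strong duality: c^T x* = b^T y*. Confirmed.

50


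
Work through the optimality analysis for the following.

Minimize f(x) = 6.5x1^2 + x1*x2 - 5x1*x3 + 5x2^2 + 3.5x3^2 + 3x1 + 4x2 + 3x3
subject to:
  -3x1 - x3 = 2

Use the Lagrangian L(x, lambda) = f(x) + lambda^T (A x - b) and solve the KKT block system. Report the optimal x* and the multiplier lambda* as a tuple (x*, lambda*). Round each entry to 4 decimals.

Form the Lagrangian:
  L(x, lambda) = (1/2) x^T Q x + c^T x + lambda^T (A x - b)
Stationarity (grad_x L = 0): Q x + c + A^T lambda = 0.
Primal feasibility: A x = b.

This gives the KKT block system:
  [ Q   A^T ] [ x     ]   [-c ]
  [ A    0  ] [ lambda ] = [ b ]

Solving the linear system:
  x*      = (-0.4306, -0.3569, -0.7082)
  lambda* = (0.1955)
  f(x*)   = -2.6176

x* = (-0.4306, -0.3569, -0.7082), lambda* = (0.1955)


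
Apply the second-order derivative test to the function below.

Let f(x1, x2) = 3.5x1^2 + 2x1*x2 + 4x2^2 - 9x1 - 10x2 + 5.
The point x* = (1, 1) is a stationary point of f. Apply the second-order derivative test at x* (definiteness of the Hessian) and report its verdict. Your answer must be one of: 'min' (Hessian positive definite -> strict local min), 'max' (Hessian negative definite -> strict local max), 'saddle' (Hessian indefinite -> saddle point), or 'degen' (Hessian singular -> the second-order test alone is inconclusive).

Compute the Hessian H = grad^2 f:
  H = [[7, 2], [2, 8]]
Verify stationarity: grad f(x*) = H x* + g = (0, 0).
Eigenvalues of H: 5.4384, 9.5616.
Both eigenvalues > 0, so H is positive definite -> x* is a strict local min.

min


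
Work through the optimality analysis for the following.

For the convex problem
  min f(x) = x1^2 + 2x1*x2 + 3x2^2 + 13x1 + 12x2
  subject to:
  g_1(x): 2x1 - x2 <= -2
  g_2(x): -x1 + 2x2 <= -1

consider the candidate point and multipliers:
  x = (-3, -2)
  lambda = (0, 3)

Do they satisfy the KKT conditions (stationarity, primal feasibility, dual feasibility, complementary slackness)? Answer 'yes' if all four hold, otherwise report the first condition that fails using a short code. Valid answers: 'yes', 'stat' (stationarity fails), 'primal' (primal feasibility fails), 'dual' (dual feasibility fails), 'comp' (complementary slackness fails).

Gradient of f: grad f(x) = Q x + c = (3, -6)
Constraint values g_i(x) = a_i^T x - b_i:
  g_1((-3, -2)) = -2
  g_2((-3, -2)) = 0
Stationarity residual: grad f(x) + sum_i lambda_i a_i = (0, 0)
  -> stationarity OK
Primal feasibility (all g_i <= 0): OK
Dual feasibility (all lambda_i >= 0): OK
Complementary slackness (lambda_i * g_i(x) = 0 for all i): OK

Verdict: yes, KKT holds.

yes


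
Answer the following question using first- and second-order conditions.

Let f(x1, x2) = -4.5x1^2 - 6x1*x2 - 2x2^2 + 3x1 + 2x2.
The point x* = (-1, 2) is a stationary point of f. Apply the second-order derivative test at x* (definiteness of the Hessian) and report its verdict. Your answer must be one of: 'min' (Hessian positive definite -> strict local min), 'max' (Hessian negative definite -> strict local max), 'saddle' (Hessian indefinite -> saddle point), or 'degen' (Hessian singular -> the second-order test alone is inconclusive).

Compute the Hessian H = grad^2 f:
  H = [[-9, -6], [-6, -4]]
Verify stationarity: grad f(x*) = H x* + g = (0, 0).
Eigenvalues of H: -13, 0.
H has a zero eigenvalue (singular; negative semidefinite but not definite), so H is neither positive definite, negative definite, nor indefinite. The second-order test alone is inconclusive -> degen.
(Indeed, f is constant along the null direction of H through x*, so x* is not a strict local extremum.)

degen


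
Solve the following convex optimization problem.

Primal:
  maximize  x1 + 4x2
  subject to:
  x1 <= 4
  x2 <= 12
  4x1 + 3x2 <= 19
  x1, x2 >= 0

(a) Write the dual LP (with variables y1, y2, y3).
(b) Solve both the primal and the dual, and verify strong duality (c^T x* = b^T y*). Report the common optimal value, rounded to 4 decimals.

The standard primal-dual pair for 'max c^T x s.t. A x <= b, x >= 0' is:
  Dual:  min b^T y  s.t.  A^T y >= c,  y >= 0.

So the dual LP is:
  minimize  4y1 + 12y2 + 19y3
  subject to:
    y1 + 4y3 >= 1
    y2 + 3y3 >= 4
    y1, y2, y3 >= 0

Solving the primal: x* = (0, 6.3333).
  primal value c^T x* = 25.3333.
Solving the dual: y* = (0, 0, 1.3333).
  dual value b^T y* = 25.3333.
Strong duality: c^T x* = b^T y*. Confirmed.

25.3333


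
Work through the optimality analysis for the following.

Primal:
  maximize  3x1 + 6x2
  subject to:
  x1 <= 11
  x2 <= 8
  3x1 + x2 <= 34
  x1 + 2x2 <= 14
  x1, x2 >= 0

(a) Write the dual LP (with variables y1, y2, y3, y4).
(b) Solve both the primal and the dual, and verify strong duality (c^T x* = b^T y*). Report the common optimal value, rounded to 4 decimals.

The standard primal-dual pair for 'max c^T x s.t. A x <= b, x >= 0' is:
  Dual:  min b^T y  s.t.  A^T y >= c,  y >= 0.

So the dual LP is:
  minimize  11y1 + 8y2 + 34y3 + 14y4
  subject to:
    y1 + 3y3 + y4 >= 3
    y2 + y3 + 2y4 >= 6
    y1, y2, y3, y4 >= 0

Solving the primal: x* = (10.8, 1.6).
  primal value c^T x* = 42.
Solving the dual: y* = (0, 0, 0, 3).
  dual value b^T y* = 42.
Strong duality: c^T x* = b^T y*. Confirmed.

42


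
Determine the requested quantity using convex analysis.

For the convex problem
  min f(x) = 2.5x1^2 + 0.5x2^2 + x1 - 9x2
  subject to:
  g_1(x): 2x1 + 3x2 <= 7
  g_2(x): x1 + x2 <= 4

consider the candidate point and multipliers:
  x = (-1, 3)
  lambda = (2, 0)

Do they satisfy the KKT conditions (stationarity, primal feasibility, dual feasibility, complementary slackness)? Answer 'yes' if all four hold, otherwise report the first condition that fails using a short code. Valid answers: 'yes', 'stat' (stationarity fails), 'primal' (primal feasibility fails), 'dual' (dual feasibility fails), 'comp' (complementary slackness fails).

Gradient of f: grad f(x) = Q x + c = (-4, -6)
Constraint values g_i(x) = a_i^T x - b_i:
  g_1((-1, 3)) = 0
  g_2((-1, 3)) = -2
Stationarity residual: grad f(x) + sum_i lambda_i a_i = (0, 0)
  -> stationarity OK
Primal feasibility (all g_i <= 0): OK
Dual feasibility (all lambda_i >= 0): OK
Complementary slackness (lambda_i * g_i(x) = 0 for all i): OK

Verdict: yes, KKT holds.

yes


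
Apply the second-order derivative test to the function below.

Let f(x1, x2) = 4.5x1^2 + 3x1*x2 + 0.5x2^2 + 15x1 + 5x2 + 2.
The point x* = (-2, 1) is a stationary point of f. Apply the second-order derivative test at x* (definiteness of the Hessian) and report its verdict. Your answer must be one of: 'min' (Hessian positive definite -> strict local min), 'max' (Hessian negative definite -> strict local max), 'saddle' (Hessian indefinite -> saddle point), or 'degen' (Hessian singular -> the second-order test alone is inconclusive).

Compute the Hessian H = grad^2 f:
  H = [[9, 3], [3, 1]]
Verify stationarity: grad f(x*) = H x* + g = (0, 0).
Eigenvalues of H: 0, 10.
H has a zero eigenvalue (singular; positive semidefinite but not definite), so H is neither positive definite, negative definite, nor indefinite. The second-order test alone is inconclusive -> degen.
(Indeed, f is constant along the null direction of H through x*, so x* is not a strict local extremum.)

degen


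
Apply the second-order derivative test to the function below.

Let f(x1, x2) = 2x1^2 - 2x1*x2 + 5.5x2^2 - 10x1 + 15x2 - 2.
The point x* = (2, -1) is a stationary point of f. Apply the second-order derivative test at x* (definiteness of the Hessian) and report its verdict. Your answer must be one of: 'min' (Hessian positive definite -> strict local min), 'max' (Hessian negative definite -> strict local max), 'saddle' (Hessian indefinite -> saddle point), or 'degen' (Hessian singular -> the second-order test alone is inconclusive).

Compute the Hessian H = grad^2 f:
  H = [[4, -2], [-2, 11]]
Verify stationarity: grad f(x*) = H x* + g = (0, 0).
Eigenvalues of H: 3.4689, 11.5311.
Both eigenvalues > 0, so H is positive definite -> x* is a strict local min.

min


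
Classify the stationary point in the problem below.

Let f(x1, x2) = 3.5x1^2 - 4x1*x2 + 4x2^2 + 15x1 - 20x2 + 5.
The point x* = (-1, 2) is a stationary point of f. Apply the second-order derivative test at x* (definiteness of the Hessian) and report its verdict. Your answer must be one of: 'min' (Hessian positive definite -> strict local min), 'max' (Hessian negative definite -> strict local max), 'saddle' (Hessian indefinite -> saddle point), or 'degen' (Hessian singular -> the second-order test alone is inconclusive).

Compute the Hessian H = grad^2 f:
  H = [[7, -4], [-4, 8]]
Verify stationarity: grad f(x*) = H x* + g = (0, 0).
Eigenvalues of H: 3.4689, 11.5311.
Both eigenvalues > 0, so H is positive definite -> x* is a strict local min.

min


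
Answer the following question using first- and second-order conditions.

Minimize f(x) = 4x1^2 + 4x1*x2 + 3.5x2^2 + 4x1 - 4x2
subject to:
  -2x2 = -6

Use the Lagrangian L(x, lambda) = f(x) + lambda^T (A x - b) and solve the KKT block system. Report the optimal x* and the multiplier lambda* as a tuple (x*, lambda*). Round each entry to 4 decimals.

Form the Lagrangian:
  L(x, lambda) = (1/2) x^T Q x + c^T x + lambda^T (A x - b)
Stationarity (grad_x L = 0): Q x + c + A^T lambda = 0.
Primal feasibility: A x = b.

This gives the KKT block system:
  [ Q   A^T ] [ x     ]   [-c ]
  [ A    0  ] [ lambda ] = [ b ]

Solving the linear system:
  x*      = (-2, 3)
  lambda* = (4.5)
  f(x*)   = 3.5

x* = (-2, 3), lambda* = (4.5)


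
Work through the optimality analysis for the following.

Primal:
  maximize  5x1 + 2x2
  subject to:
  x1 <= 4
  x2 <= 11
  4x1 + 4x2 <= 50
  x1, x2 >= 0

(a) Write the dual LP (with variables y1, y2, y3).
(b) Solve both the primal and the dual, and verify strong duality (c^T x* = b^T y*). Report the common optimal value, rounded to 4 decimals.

The standard primal-dual pair for 'max c^T x s.t. A x <= b, x >= 0' is:
  Dual:  min b^T y  s.t.  A^T y >= c,  y >= 0.

So the dual LP is:
  minimize  4y1 + 11y2 + 50y3
  subject to:
    y1 + 4y3 >= 5
    y2 + 4y3 >= 2
    y1, y2, y3 >= 0

Solving the primal: x* = (4, 8.5).
  primal value c^T x* = 37.
Solving the dual: y* = (3, 0, 0.5).
  dual value b^T y* = 37.
Strong duality: c^T x* = b^T y*. Confirmed.

37


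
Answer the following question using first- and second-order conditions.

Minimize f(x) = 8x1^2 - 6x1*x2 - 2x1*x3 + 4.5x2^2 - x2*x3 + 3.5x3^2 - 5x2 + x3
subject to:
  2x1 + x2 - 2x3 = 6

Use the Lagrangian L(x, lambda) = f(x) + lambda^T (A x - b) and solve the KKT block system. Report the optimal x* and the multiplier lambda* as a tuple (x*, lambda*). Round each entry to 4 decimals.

Form the Lagrangian:
  L(x, lambda) = (1/2) x^T Q x + c^T x + lambda^T (A x - b)
Stationarity (grad_x L = 0): Q x + c + A^T lambda = 0.
Primal feasibility: A x = b.

This gives the KKT block system:
  [ Q   A^T ] [ x     ]   [-c ]
  [ A    0  ] [ lambda ] = [ b ]

Solving the linear system:
  x*      = (1.1545, 1.7636, -0.9636)
  lambda* = (-4.9091)
  f(x*)   = 9.8364

x* = (1.1545, 1.7636, -0.9636), lambda* = (-4.9091)


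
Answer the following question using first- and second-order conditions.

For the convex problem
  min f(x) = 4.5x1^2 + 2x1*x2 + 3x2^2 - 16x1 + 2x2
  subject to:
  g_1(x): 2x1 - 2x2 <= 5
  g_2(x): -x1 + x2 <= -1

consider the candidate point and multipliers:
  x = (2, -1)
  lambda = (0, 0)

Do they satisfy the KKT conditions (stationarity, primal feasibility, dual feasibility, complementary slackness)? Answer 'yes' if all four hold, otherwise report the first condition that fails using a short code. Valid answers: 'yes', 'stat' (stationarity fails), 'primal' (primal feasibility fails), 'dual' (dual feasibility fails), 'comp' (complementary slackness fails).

Gradient of f: grad f(x) = Q x + c = (0, 0)
Constraint values g_i(x) = a_i^T x - b_i:
  g_1((2, -1)) = 1
  g_2((2, -1)) = -2
Stationarity residual: grad f(x) + sum_i lambda_i a_i = (0, 0)
  -> stationarity OK
Primal feasibility (all g_i <= 0): FAILS
Dual feasibility (all lambda_i >= 0): OK
Complementary slackness (lambda_i * g_i(x) = 0 for all i): OK

Verdict: the first failing condition is primal_feasibility -> primal.

primal


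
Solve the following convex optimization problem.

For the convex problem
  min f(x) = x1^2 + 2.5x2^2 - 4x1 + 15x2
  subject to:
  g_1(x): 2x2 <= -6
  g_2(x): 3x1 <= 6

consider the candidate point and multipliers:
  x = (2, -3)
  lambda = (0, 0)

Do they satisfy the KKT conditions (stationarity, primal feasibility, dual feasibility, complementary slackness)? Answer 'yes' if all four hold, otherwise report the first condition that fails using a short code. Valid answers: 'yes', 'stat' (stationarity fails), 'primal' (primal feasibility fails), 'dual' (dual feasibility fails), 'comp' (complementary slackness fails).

Gradient of f: grad f(x) = Q x + c = (0, 0)
Constraint values g_i(x) = a_i^T x - b_i:
  g_1((2, -3)) = 0
  g_2((2, -3)) = 0
Stationarity residual: grad f(x) + sum_i lambda_i a_i = (0, 0)
  -> stationarity OK
Primal feasibility (all g_i <= 0): OK
Dual feasibility (all lambda_i >= 0): OK
Complementary slackness (lambda_i * g_i(x) = 0 for all i): OK

Verdict: yes, KKT holds.

yes


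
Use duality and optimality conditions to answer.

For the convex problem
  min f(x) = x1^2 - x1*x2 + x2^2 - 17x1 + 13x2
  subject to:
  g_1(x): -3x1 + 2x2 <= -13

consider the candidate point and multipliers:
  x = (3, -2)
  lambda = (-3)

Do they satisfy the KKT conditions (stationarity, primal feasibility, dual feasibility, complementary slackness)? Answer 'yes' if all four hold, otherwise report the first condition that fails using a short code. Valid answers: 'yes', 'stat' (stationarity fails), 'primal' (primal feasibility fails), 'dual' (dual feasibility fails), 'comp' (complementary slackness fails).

Gradient of f: grad f(x) = Q x + c = (-9, 6)
Constraint values g_i(x) = a_i^T x - b_i:
  g_1((3, -2)) = 0
Stationarity residual: grad f(x) + sum_i lambda_i a_i = (0, 0)
  -> stationarity OK
Primal feasibility (all g_i <= 0): OK
Dual feasibility (all lambda_i >= 0): FAILS
Complementary slackness (lambda_i * g_i(x) = 0 for all i): OK

Verdict: the first failing condition is dual_feasibility -> dual.

dual


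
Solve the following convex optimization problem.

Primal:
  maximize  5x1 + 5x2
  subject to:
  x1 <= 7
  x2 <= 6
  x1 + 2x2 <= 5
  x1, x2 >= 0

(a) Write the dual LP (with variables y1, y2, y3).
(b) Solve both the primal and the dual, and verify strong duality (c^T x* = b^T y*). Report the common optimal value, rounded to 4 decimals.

The standard primal-dual pair for 'max c^T x s.t. A x <= b, x >= 0' is:
  Dual:  min b^T y  s.t.  A^T y >= c,  y >= 0.

So the dual LP is:
  minimize  7y1 + 6y2 + 5y3
  subject to:
    y1 + y3 >= 5
    y2 + 2y3 >= 5
    y1, y2, y3 >= 0

Solving the primal: x* = (5, 0).
  primal value c^T x* = 25.
Solving the dual: y* = (0, 0, 5).
  dual value b^T y* = 25.
Strong duality: c^T x* = b^T y*. Confirmed.

25


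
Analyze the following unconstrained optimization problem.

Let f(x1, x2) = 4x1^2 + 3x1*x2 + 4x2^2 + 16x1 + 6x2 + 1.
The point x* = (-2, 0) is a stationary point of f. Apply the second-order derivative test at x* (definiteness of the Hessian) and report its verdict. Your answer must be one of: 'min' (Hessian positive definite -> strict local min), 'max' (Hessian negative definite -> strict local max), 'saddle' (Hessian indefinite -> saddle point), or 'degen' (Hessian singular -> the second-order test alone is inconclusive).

Compute the Hessian H = grad^2 f:
  H = [[8, 3], [3, 8]]
Verify stationarity: grad f(x*) = H x* + g = (0, 0).
Eigenvalues of H: 5, 11.
Both eigenvalues > 0, so H is positive definite -> x* is a strict local min.

min


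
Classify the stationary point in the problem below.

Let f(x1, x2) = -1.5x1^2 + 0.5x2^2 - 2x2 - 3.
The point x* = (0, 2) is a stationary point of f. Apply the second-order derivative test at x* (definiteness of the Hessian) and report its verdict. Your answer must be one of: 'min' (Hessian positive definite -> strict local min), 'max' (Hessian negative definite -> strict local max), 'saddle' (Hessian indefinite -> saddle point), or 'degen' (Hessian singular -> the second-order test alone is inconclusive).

Compute the Hessian H = grad^2 f:
  H = [[-3, 0], [0, 1]]
Verify stationarity: grad f(x*) = H x* + g = (0, 0).
Eigenvalues of H: -3, 1.
Eigenvalues have mixed signs, so H is indefinite -> x* is a saddle point.

saddle


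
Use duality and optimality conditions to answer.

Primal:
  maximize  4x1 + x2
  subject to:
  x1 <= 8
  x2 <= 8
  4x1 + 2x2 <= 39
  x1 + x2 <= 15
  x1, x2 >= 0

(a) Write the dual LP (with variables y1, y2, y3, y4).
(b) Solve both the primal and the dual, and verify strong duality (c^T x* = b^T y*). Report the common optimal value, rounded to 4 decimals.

The standard primal-dual pair for 'max c^T x s.t. A x <= b, x >= 0' is:
  Dual:  min b^T y  s.t.  A^T y >= c,  y >= 0.

So the dual LP is:
  minimize  8y1 + 8y2 + 39y3 + 15y4
  subject to:
    y1 + 4y3 + y4 >= 4
    y2 + 2y3 + y4 >= 1
    y1, y2, y3, y4 >= 0

Solving the primal: x* = (8, 3.5).
  primal value c^T x* = 35.5.
Solving the dual: y* = (2, 0, 0.5, 0).
  dual value b^T y* = 35.5.
Strong duality: c^T x* = b^T y*. Confirmed.

35.5


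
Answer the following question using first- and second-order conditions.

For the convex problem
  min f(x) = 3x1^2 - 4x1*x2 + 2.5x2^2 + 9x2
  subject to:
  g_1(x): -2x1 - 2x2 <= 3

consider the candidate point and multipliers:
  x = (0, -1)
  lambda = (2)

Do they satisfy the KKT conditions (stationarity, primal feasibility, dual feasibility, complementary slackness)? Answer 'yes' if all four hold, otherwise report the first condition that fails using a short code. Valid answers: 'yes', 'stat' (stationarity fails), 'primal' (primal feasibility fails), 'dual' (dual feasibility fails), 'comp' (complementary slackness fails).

Gradient of f: grad f(x) = Q x + c = (4, 4)
Constraint values g_i(x) = a_i^T x - b_i:
  g_1((0, -1)) = -1
Stationarity residual: grad f(x) + sum_i lambda_i a_i = (0, 0)
  -> stationarity OK
Primal feasibility (all g_i <= 0): OK
Dual feasibility (all lambda_i >= 0): OK
Complementary slackness (lambda_i * g_i(x) = 0 for all i): FAILS

Verdict: the first failing condition is complementary_slackness -> comp.

comp


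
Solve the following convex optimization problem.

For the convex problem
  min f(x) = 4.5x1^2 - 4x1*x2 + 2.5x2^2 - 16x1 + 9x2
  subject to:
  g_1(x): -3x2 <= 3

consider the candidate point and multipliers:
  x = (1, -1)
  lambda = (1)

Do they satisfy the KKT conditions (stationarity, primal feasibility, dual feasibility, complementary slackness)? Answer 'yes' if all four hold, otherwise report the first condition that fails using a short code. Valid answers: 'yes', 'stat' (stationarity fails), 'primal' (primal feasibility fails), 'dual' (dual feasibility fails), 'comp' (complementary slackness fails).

Gradient of f: grad f(x) = Q x + c = (-3, 0)
Constraint values g_i(x) = a_i^T x - b_i:
  g_1((1, -1)) = 0
Stationarity residual: grad f(x) + sum_i lambda_i a_i = (-3, -3)
  -> stationarity FAILS
Primal feasibility (all g_i <= 0): OK
Dual feasibility (all lambda_i >= 0): OK
Complementary slackness (lambda_i * g_i(x) = 0 for all i): OK

Verdict: the first failing condition is stationarity -> stat.

stat


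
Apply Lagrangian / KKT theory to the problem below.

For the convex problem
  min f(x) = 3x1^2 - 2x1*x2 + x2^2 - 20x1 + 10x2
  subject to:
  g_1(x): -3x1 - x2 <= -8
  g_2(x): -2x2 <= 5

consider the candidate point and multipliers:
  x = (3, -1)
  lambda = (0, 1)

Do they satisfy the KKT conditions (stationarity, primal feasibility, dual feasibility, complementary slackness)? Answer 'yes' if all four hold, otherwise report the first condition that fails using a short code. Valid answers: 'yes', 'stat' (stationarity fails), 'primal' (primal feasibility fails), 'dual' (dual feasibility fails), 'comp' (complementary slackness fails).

Gradient of f: grad f(x) = Q x + c = (0, 2)
Constraint values g_i(x) = a_i^T x - b_i:
  g_1((3, -1)) = 0
  g_2((3, -1)) = -3
Stationarity residual: grad f(x) + sum_i lambda_i a_i = (0, 0)
  -> stationarity OK
Primal feasibility (all g_i <= 0): OK
Dual feasibility (all lambda_i >= 0): OK
Complementary slackness (lambda_i * g_i(x) = 0 for all i): FAILS

Verdict: the first failing condition is complementary_slackness -> comp.

comp


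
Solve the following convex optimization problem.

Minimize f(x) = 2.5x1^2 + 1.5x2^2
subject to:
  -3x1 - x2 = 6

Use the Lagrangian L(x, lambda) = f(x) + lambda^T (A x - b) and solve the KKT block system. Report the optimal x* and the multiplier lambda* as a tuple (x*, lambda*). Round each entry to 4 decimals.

Form the Lagrangian:
  L(x, lambda) = (1/2) x^T Q x + c^T x + lambda^T (A x - b)
Stationarity (grad_x L = 0): Q x + c + A^T lambda = 0.
Primal feasibility: A x = b.

This gives the KKT block system:
  [ Q   A^T ] [ x     ]   [-c ]
  [ A    0  ] [ lambda ] = [ b ]

Solving the linear system:
  x*      = (-1.6875, -0.9375)
  lambda* = (-2.8125)
  f(x*)   = 8.4375

x* = (-1.6875, -0.9375), lambda* = (-2.8125)


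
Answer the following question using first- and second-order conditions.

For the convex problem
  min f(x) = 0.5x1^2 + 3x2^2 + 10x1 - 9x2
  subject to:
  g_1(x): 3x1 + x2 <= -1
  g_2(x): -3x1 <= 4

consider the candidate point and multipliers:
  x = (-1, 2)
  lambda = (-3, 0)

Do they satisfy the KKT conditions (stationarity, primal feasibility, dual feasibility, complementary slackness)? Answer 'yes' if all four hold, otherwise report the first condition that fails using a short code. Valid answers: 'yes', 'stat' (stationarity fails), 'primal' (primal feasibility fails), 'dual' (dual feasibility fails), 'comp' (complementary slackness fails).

Gradient of f: grad f(x) = Q x + c = (9, 3)
Constraint values g_i(x) = a_i^T x - b_i:
  g_1((-1, 2)) = 0
  g_2((-1, 2)) = -1
Stationarity residual: grad f(x) + sum_i lambda_i a_i = (0, 0)
  -> stationarity OK
Primal feasibility (all g_i <= 0): OK
Dual feasibility (all lambda_i >= 0): FAILS
Complementary slackness (lambda_i * g_i(x) = 0 for all i): OK

Verdict: the first failing condition is dual_feasibility -> dual.

dual


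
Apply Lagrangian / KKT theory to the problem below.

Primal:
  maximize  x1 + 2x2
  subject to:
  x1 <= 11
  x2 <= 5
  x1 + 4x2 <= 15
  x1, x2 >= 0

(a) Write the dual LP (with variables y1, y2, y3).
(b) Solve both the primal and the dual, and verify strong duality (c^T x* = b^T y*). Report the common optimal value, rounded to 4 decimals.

The standard primal-dual pair for 'max c^T x s.t. A x <= b, x >= 0' is:
  Dual:  min b^T y  s.t.  A^T y >= c,  y >= 0.

So the dual LP is:
  minimize  11y1 + 5y2 + 15y3
  subject to:
    y1 + y3 >= 1
    y2 + 4y3 >= 2
    y1, y2, y3 >= 0

Solving the primal: x* = (11, 1).
  primal value c^T x* = 13.
Solving the dual: y* = (0.5, 0, 0.5).
  dual value b^T y* = 13.
Strong duality: c^T x* = b^T y*. Confirmed.

13


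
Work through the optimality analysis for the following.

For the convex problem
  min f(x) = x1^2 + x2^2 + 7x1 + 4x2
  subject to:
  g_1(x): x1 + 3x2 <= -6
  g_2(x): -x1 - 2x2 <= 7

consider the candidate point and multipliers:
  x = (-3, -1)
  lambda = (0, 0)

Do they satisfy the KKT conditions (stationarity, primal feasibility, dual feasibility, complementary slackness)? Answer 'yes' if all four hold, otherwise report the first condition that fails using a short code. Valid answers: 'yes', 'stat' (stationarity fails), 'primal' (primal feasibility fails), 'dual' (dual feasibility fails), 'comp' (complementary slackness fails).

Gradient of f: grad f(x) = Q x + c = (1, 2)
Constraint values g_i(x) = a_i^T x - b_i:
  g_1((-3, -1)) = 0
  g_2((-3, -1)) = -2
Stationarity residual: grad f(x) + sum_i lambda_i a_i = (1, 2)
  -> stationarity FAILS
Primal feasibility (all g_i <= 0): OK
Dual feasibility (all lambda_i >= 0): OK
Complementary slackness (lambda_i * g_i(x) = 0 for all i): OK

Verdict: the first failing condition is stationarity -> stat.

stat


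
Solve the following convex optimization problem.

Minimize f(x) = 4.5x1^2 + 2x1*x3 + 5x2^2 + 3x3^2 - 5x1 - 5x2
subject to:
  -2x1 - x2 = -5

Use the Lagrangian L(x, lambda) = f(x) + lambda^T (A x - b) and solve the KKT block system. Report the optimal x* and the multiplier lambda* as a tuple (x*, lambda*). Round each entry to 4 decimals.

Form the Lagrangian:
  L(x, lambda) = (1/2) x^T Q x + c^T x + lambda^T (A x - b)
Stationarity (grad_x L = 0): Q x + c + A^T lambda = 0.
Primal feasibility: A x = b.

This gives the KKT block system:
  [ Q   A^T ] [ x     ]   [-c ]
  [ A    0  ] [ lambda ] = [ b ]

Solving the linear system:
  x*      = (1.9655, 1.069, -0.6552)
  lambda* = (5.6897)
  f(x*)   = 6.6379

x* = (1.9655, 1.069, -0.6552), lambda* = (5.6897)


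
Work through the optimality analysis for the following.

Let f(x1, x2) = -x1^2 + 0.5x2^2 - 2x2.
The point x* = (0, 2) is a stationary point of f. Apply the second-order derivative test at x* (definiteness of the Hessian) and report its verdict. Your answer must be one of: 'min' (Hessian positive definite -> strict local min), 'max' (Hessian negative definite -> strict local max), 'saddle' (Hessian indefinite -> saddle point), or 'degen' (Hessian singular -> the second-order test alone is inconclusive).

Compute the Hessian H = grad^2 f:
  H = [[-2, 0], [0, 1]]
Verify stationarity: grad f(x*) = H x* + g = (0, 0).
Eigenvalues of H: -2, 1.
Eigenvalues have mixed signs, so H is indefinite -> x* is a saddle point.

saddle


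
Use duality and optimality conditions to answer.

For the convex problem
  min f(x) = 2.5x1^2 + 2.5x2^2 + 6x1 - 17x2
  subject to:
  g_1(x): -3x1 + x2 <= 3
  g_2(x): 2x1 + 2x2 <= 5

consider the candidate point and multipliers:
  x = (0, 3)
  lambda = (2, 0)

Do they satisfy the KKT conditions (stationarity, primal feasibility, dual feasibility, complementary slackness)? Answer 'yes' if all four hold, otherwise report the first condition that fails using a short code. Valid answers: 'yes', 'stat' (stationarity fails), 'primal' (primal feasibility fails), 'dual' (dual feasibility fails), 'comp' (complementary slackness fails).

Gradient of f: grad f(x) = Q x + c = (6, -2)
Constraint values g_i(x) = a_i^T x - b_i:
  g_1((0, 3)) = 0
  g_2((0, 3)) = 1
Stationarity residual: grad f(x) + sum_i lambda_i a_i = (0, 0)
  -> stationarity OK
Primal feasibility (all g_i <= 0): FAILS
Dual feasibility (all lambda_i >= 0): OK
Complementary slackness (lambda_i * g_i(x) = 0 for all i): OK

Verdict: the first failing condition is primal_feasibility -> primal.

primal


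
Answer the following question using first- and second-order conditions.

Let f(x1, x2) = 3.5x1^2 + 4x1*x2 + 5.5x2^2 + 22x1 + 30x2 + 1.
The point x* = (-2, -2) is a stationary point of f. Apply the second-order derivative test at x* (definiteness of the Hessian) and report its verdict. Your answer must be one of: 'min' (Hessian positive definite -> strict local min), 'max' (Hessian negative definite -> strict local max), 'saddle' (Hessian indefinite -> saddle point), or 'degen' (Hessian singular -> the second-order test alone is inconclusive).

Compute the Hessian H = grad^2 f:
  H = [[7, 4], [4, 11]]
Verify stationarity: grad f(x*) = H x* + g = (0, 0).
Eigenvalues of H: 4.5279, 13.4721.
Both eigenvalues > 0, so H is positive definite -> x* is a strict local min.

min


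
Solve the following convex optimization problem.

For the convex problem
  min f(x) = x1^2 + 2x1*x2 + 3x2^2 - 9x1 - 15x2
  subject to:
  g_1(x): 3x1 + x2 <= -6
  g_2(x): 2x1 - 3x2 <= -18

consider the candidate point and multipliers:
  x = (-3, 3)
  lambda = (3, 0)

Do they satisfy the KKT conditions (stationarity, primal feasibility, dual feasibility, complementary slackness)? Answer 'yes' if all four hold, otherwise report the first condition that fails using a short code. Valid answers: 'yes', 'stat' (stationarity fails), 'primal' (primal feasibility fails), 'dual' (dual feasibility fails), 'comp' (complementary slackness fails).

Gradient of f: grad f(x) = Q x + c = (-9, -3)
Constraint values g_i(x) = a_i^T x - b_i:
  g_1((-3, 3)) = 0
  g_2((-3, 3)) = 3
Stationarity residual: grad f(x) + sum_i lambda_i a_i = (0, 0)
  -> stationarity OK
Primal feasibility (all g_i <= 0): FAILS
Dual feasibility (all lambda_i >= 0): OK
Complementary slackness (lambda_i * g_i(x) = 0 for all i): OK

Verdict: the first failing condition is primal_feasibility -> primal.

primal


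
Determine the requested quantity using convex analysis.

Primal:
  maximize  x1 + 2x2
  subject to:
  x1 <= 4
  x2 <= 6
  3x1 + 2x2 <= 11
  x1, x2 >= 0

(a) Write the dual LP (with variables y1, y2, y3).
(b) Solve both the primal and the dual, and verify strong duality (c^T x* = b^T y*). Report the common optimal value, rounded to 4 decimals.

The standard primal-dual pair for 'max c^T x s.t. A x <= b, x >= 0' is:
  Dual:  min b^T y  s.t.  A^T y >= c,  y >= 0.

So the dual LP is:
  minimize  4y1 + 6y2 + 11y3
  subject to:
    y1 + 3y3 >= 1
    y2 + 2y3 >= 2
    y1, y2, y3 >= 0

Solving the primal: x* = (0, 5.5).
  primal value c^T x* = 11.
Solving the dual: y* = (0, 0, 1).
  dual value b^T y* = 11.
Strong duality: c^T x* = b^T y*. Confirmed.

11


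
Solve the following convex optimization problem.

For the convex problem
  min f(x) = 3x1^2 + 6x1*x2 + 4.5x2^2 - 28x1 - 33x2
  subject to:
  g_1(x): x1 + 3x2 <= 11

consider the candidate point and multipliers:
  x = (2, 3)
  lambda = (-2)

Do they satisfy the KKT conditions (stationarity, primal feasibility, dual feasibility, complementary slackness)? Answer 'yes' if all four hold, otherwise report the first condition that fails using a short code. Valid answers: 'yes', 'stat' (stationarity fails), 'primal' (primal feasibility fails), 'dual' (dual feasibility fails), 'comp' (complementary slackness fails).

Gradient of f: grad f(x) = Q x + c = (2, 6)
Constraint values g_i(x) = a_i^T x - b_i:
  g_1((2, 3)) = 0
Stationarity residual: grad f(x) + sum_i lambda_i a_i = (0, 0)
  -> stationarity OK
Primal feasibility (all g_i <= 0): OK
Dual feasibility (all lambda_i >= 0): FAILS
Complementary slackness (lambda_i * g_i(x) = 0 for all i): OK

Verdict: the first failing condition is dual_feasibility -> dual.

dual


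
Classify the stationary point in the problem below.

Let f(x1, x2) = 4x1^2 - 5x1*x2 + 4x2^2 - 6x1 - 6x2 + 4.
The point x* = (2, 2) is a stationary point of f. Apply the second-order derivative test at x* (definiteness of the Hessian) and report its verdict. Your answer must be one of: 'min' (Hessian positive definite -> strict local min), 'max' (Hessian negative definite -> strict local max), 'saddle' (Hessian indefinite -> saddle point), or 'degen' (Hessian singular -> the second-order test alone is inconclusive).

Compute the Hessian H = grad^2 f:
  H = [[8, -5], [-5, 8]]
Verify stationarity: grad f(x*) = H x* + g = (0, 0).
Eigenvalues of H: 3, 13.
Both eigenvalues > 0, so H is positive definite -> x* is a strict local min.

min


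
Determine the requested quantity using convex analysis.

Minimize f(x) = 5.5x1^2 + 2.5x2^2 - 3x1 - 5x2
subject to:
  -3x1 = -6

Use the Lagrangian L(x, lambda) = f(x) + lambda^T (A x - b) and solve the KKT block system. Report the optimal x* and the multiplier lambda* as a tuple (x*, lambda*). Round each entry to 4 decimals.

Form the Lagrangian:
  L(x, lambda) = (1/2) x^T Q x + c^T x + lambda^T (A x - b)
Stationarity (grad_x L = 0): Q x + c + A^T lambda = 0.
Primal feasibility: A x = b.

This gives the KKT block system:
  [ Q   A^T ] [ x     ]   [-c ]
  [ A    0  ] [ lambda ] = [ b ]

Solving the linear system:
  x*      = (2, 1)
  lambda* = (6.3333)
  f(x*)   = 13.5

x* = (2, 1), lambda* = (6.3333)


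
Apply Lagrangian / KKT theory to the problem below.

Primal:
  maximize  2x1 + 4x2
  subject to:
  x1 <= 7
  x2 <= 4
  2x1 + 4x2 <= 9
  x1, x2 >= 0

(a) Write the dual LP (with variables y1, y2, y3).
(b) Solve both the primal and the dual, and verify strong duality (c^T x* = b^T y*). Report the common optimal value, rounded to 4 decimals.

The standard primal-dual pair for 'max c^T x s.t. A x <= b, x >= 0' is:
  Dual:  min b^T y  s.t.  A^T y >= c,  y >= 0.

So the dual LP is:
  minimize  7y1 + 4y2 + 9y3
  subject to:
    y1 + 2y3 >= 2
    y2 + 4y3 >= 4
    y1, y2, y3 >= 0

Solving the primal: x* = (4.5, 0).
  primal value c^T x* = 9.
Solving the dual: y* = (0, 0, 1).
  dual value b^T y* = 9.
Strong duality: c^T x* = b^T y*. Confirmed.

9


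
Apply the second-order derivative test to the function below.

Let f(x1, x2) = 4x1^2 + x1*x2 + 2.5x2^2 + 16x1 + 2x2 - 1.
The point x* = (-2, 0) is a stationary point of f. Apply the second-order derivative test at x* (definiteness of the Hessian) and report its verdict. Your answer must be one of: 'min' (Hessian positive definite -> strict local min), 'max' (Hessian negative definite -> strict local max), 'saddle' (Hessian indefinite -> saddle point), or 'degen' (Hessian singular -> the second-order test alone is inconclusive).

Compute the Hessian H = grad^2 f:
  H = [[8, 1], [1, 5]]
Verify stationarity: grad f(x*) = H x* + g = (0, 0).
Eigenvalues of H: 4.6972, 8.3028.
Both eigenvalues > 0, so H is positive definite -> x* is a strict local min.

min


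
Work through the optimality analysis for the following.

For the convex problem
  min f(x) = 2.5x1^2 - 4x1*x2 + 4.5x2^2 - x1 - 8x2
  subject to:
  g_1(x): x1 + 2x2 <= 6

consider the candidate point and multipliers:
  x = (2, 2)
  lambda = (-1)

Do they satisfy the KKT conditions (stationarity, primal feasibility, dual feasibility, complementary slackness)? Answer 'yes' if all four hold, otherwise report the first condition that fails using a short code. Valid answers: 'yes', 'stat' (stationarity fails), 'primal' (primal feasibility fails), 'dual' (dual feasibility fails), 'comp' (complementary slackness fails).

Gradient of f: grad f(x) = Q x + c = (1, 2)
Constraint values g_i(x) = a_i^T x - b_i:
  g_1((2, 2)) = 0
Stationarity residual: grad f(x) + sum_i lambda_i a_i = (0, 0)
  -> stationarity OK
Primal feasibility (all g_i <= 0): OK
Dual feasibility (all lambda_i >= 0): FAILS
Complementary slackness (lambda_i * g_i(x) = 0 for all i): OK

Verdict: the first failing condition is dual_feasibility -> dual.

dual


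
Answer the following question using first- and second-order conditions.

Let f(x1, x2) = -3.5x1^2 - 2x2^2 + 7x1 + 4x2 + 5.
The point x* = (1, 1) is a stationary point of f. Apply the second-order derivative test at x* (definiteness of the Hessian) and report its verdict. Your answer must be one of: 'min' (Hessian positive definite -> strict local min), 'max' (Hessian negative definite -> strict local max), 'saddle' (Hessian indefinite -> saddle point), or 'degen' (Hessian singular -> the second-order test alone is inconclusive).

Compute the Hessian H = grad^2 f:
  H = [[-7, 0], [0, -4]]
Verify stationarity: grad f(x*) = H x* + g = (0, 0).
Eigenvalues of H: -7, -4.
Both eigenvalues < 0, so H is negative definite -> x* is a strict local max.

max


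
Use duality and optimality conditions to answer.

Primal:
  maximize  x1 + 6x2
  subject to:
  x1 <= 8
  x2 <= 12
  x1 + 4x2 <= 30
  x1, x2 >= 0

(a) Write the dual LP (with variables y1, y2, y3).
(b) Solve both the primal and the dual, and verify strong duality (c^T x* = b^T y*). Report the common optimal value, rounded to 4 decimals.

The standard primal-dual pair for 'max c^T x s.t. A x <= b, x >= 0' is:
  Dual:  min b^T y  s.t.  A^T y >= c,  y >= 0.

So the dual LP is:
  minimize  8y1 + 12y2 + 30y3
  subject to:
    y1 + y3 >= 1
    y2 + 4y3 >= 6
    y1, y2, y3 >= 0

Solving the primal: x* = (0, 7.5).
  primal value c^T x* = 45.
Solving the dual: y* = (0, 0, 1.5).
  dual value b^T y* = 45.
Strong duality: c^T x* = b^T y*. Confirmed.

45


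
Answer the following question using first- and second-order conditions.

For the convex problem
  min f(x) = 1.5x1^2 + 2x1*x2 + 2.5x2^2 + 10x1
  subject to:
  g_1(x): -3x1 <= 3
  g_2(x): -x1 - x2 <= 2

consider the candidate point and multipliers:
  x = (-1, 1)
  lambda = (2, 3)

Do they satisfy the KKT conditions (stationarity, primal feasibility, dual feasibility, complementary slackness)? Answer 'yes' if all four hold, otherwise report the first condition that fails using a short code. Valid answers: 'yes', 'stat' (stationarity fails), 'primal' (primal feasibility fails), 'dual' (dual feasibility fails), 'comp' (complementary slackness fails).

Gradient of f: grad f(x) = Q x + c = (9, 3)
Constraint values g_i(x) = a_i^T x - b_i:
  g_1((-1, 1)) = 0
  g_2((-1, 1)) = -2
Stationarity residual: grad f(x) + sum_i lambda_i a_i = (0, 0)
  -> stationarity OK
Primal feasibility (all g_i <= 0): OK
Dual feasibility (all lambda_i >= 0): OK
Complementary slackness (lambda_i * g_i(x) = 0 for all i): FAILS

Verdict: the first failing condition is complementary_slackness -> comp.

comp


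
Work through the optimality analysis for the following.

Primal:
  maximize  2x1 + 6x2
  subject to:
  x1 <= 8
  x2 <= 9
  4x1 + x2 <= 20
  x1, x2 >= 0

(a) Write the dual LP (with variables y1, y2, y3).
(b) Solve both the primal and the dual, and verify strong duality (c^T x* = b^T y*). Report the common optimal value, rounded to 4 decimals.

The standard primal-dual pair for 'max c^T x s.t. A x <= b, x >= 0' is:
  Dual:  min b^T y  s.t.  A^T y >= c,  y >= 0.

So the dual LP is:
  minimize  8y1 + 9y2 + 20y3
  subject to:
    y1 + 4y3 >= 2
    y2 + y3 >= 6
    y1, y2, y3 >= 0

Solving the primal: x* = (2.75, 9).
  primal value c^T x* = 59.5.
Solving the dual: y* = (0, 5.5, 0.5).
  dual value b^T y* = 59.5.
Strong duality: c^T x* = b^T y*. Confirmed.

59.5


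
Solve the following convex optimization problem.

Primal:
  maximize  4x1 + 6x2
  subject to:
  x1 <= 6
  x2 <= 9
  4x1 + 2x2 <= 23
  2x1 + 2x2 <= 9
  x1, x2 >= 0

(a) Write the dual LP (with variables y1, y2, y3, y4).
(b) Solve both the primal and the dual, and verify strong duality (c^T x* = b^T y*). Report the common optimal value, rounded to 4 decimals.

The standard primal-dual pair for 'max c^T x s.t. A x <= b, x >= 0' is:
  Dual:  min b^T y  s.t.  A^T y >= c,  y >= 0.

So the dual LP is:
  minimize  6y1 + 9y2 + 23y3 + 9y4
  subject to:
    y1 + 4y3 + 2y4 >= 4
    y2 + 2y3 + 2y4 >= 6
    y1, y2, y3, y4 >= 0

Solving the primal: x* = (0, 4.5).
  primal value c^T x* = 27.
Solving the dual: y* = (0, 0, 0, 3).
  dual value b^T y* = 27.
Strong duality: c^T x* = b^T y*. Confirmed.

27


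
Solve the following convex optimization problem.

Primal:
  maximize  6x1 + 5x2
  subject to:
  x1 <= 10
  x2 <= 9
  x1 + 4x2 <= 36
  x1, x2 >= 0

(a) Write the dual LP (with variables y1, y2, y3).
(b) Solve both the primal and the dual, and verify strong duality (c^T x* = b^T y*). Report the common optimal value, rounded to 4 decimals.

The standard primal-dual pair for 'max c^T x s.t. A x <= b, x >= 0' is:
  Dual:  min b^T y  s.t.  A^T y >= c,  y >= 0.

So the dual LP is:
  minimize  10y1 + 9y2 + 36y3
  subject to:
    y1 + y3 >= 6
    y2 + 4y3 >= 5
    y1, y2, y3 >= 0

Solving the primal: x* = (10, 6.5).
  primal value c^T x* = 92.5.
Solving the dual: y* = (4.75, 0, 1.25).
  dual value b^T y* = 92.5.
Strong duality: c^T x* = b^T y*. Confirmed.

92.5
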